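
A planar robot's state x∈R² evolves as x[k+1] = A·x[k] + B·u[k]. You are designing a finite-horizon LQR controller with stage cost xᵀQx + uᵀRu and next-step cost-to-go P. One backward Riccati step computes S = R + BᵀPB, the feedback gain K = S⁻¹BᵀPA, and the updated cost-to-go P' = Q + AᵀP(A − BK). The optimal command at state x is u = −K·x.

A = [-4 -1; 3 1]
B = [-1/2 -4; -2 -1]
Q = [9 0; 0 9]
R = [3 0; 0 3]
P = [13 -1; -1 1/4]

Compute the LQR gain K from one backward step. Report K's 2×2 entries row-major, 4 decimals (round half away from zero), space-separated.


BᵀP = [-4.5000 0.0000; -51.0000 3.7500]
S = R + BᵀPB = [3 0; 0 3] + [2.2500 18.0000; 18.0000 200.2500] = [5.2500 18.0000; 18.0000 203.2500]
BᵀPA = [18.0000 4.5000; 215.2500 54.7500]
K = S⁻¹·BᵀPA = [-0.2907 -0.0954; 1.0848 0.2778]
A−BK = [0.1938 0.0636; 3.5034 1.0871]
AᵀP(A−BK) = [5.9826 1.6662; 1.6662 0.4686]
P' = Q + AᵀP(A−BK) = [14.9826 1.6662; 1.6662 9.4686]
tr(P') = 24.4512

-0.2907 -0.0954 1.0848 0.2778


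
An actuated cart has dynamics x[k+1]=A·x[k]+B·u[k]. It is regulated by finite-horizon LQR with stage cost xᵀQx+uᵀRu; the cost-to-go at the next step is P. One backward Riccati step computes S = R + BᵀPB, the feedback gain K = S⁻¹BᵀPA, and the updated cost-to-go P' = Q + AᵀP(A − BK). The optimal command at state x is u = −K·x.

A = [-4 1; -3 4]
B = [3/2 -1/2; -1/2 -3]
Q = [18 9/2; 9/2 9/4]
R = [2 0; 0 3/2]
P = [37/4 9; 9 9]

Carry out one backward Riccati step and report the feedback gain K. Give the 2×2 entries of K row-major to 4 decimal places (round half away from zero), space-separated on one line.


BᵀP = [9.3750 9.0000; -31.6250 -31.5000]
S = R + BᵀPB = [2 0; 0 3/2] + [9.5625 -31.6875; -31.6875 110.3125] = [11.5625 -31.6875; -31.6875 111.8125]
BᵀPA = [-64.5000 45.3750; 221.0000 -157.6250]
K = S⁻¹·BᵀPA = [-0.7237 0.2727; 1.7714 -1.3324]
A−BK = [-2.0287 -0.0753; 1.9524 0.1391]
AᵀP(A−BK) = [6.8358 -3.9408; -3.9408 2.8498]
P' = Q + AᵀP(A−BK) = [24.8358 0.5592; 0.5592 5.0998]
tr(P') = 29.9356

-0.7237 0.2727 1.7714 -1.3324


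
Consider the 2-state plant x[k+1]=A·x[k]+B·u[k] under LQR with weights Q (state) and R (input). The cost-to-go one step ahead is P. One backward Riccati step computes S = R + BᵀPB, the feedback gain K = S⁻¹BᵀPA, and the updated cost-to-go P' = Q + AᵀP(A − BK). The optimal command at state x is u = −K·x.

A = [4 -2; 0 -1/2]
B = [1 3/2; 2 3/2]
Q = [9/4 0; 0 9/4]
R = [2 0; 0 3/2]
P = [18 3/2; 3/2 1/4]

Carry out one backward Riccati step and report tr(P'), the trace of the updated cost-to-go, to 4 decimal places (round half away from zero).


15.3459

BᵀP = [21.0000 2.0000; 29.2500 2.6250]
S = R + BᵀPB = [2 0; 0 3/2] + [25.0000 34.5000; 34.5000 47.8125] = [27.0000 34.5000; 34.5000 49.3125]
BᵀPA = [84.0000 -43.0000; 117.0000 -59.8125]
K = S⁻¹·BᵀPA = [0.7490 -0.4031; 1.8486 -0.9309]
A−BK = [0.4781 -0.2005; -4.2709 1.7025]
AᵀP(A−BK) = [8.7968 -4.2231; -4.2231 2.0491]
P' = Q + AᵀP(A−BK) = [11.0468 -4.2231; -4.2231 4.2991]
tr(P') = 15.3459


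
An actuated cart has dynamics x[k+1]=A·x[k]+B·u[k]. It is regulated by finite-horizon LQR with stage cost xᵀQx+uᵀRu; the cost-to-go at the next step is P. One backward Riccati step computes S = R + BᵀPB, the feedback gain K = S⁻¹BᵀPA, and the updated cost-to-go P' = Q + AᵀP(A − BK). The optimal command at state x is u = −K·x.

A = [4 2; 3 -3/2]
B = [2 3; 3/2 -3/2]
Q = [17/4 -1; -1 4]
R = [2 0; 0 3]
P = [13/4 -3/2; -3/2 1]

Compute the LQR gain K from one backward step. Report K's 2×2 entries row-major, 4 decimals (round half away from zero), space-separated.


BᵀP = [4.2500 -1.5000; 12.0000 -6.0000]
S = R + BᵀPB = [2 0; 0 3] + [6.2500 15.0000; 15.0000 45.0000] = [8.2500 15.0000; 15.0000 48.0000]
BᵀPA = [12.5000 10.7500; 30.0000 33.0000]
K = S⁻¹·BᵀPA = [0.8772 0.1228; 0.3509 0.6491]
A−BK = [1.1930 -0.1930; 2.2105 -0.7105]
AᵀP(A−BK) = [3.5088 0.4912; 0.4912 1.5088]
P' = Q + AᵀP(A−BK) = [7.7588 -0.5088; -0.5088 5.5088]
tr(P') = 13.2675

0.8772 0.1228 0.3509 0.6491


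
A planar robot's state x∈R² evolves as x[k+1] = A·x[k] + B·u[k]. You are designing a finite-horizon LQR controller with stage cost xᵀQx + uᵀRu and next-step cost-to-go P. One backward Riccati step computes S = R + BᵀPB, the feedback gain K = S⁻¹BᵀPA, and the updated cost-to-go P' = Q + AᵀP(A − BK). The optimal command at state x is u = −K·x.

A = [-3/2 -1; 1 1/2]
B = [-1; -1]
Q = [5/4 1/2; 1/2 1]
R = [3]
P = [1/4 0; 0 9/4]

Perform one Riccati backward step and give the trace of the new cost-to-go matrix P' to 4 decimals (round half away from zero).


BᵀP = [-0.2500 -2.2500]
S = R + BᵀPB = [3] + [2.5000] = [5.5000]
BᵀPA = [-1.8750 -0.8750]
K = S⁻¹·BᵀPA = [-0.3409 -0.1591]
A−BK = [-1.8409 -1.1591; 0.6591 0.3409]
AᵀP(A−BK) = [2.1733 1.2017; 1.2017 0.6733]
P' = Q + AᵀP(A−BK) = [3.4233 1.7017; 1.7017 1.6733]
tr(P') = 5.0966

5.0966


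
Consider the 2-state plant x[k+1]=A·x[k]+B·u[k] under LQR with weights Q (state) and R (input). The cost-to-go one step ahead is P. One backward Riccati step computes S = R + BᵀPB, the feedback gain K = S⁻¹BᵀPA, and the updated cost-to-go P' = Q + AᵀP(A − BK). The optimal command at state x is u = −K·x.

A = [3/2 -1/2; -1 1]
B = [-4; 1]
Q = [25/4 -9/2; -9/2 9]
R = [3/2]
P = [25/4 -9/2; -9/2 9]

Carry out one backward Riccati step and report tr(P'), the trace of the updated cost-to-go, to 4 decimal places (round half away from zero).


20.3247

BᵀP = [-29.5000 27.0000]
S = R + BᵀPB = [3/2] + [145.0000] = [146.5000]
BᵀPA = [-71.2500 41.7500]
K = S⁻¹·BᵀPA = [-0.4863 0.2850]
A−BK = [-0.4454 0.6399; -0.5137 0.7150]
AᵀP(A−BK) = [1.9102 -2.3825; -2.3825 3.1645]
P' = Q + AᵀP(A−BK) = [8.1602 -6.8825; -6.8825 12.1645]
tr(P') = 20.3247


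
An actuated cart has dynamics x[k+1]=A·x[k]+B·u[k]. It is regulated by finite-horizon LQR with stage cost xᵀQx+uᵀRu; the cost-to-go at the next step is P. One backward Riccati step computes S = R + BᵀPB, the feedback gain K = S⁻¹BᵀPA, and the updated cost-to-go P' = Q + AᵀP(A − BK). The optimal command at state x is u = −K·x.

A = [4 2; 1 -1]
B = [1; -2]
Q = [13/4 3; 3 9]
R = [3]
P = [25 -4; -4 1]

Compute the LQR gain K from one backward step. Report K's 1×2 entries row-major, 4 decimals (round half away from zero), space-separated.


2.6250 1.5000

BᵀP = [33.0000 -6.0000]
S = R + BᵀPB = [3] + [45.0000] = [48.0000]
BᵀPA = [126.0000 72.0000]
K = S⁻¹·BᵀPA = [2.6250 1.5000]
A−BK = [1.3750 0.5000; 6.2500 2.0000]
AᵀP(A−BK) = [38.2500 18.0000; 18.0000 9.0000]
P' = Q + AᵀP(A−BK) = [41.5000 21.0000; 21.0000 18.0000]
tr(P') = 59.5000


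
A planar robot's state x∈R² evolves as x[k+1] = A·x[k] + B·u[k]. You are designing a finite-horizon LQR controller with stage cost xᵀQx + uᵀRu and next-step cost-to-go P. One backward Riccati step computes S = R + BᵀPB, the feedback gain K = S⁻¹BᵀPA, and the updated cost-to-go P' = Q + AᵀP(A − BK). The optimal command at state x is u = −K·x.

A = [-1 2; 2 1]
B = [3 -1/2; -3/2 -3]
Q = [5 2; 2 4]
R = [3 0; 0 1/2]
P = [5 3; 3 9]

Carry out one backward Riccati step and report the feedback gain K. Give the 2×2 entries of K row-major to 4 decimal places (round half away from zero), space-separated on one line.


-0.3804 0.5216 -0.4617 -0.6082

BᵀP = [10.5000 -4.5000; -11.5000 -28.5000]
S = R + BᵀPB = [3 0; 0 1/2] + [38.2500 8.2500; 8.2500 91.2500] = [41.2500 8.2500; 8.2500 91.7500]
BᵀPA = [-19.5000 16.5000; -45.5000 -51.5000]
K = S⁻¹·BᵀPA = [-0.3804 0.5216; -0.4617 -0.6082]
A−BK = [-0.0897 0.1310; 0.0443 -0.0422]
AᵀP(A−BK) = [0.5747 -0.5017; -0.5017 1.0699]
P' = Q + AᵀP(A−BK) = [5.5747 1.4983; 1.4983 5.0699]
tr(P') = 10.6446


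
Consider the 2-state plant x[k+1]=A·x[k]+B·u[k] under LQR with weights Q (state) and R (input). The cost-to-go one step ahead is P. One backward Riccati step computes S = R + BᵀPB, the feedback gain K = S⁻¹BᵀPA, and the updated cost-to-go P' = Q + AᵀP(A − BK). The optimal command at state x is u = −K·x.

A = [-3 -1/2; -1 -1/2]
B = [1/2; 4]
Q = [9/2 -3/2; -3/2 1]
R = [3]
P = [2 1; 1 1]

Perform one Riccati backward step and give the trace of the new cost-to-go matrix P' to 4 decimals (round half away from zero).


14.6090

BᵀP = [5.0000 4.5000]
S = R + BᵀPB = [3] + [20.5000] = [23.5000]
BᵀPA = [-19.5000 -4.7500]
K = S⁻¹·BᵀPA = [-0.8298 -0.2021]
A−BK = [-2.5851 -0.3989; 2.3191 0.3085]
AᵀP(A−BK) = [8.8191 1.5585; 1.5585 0.2899]
P' = Q + AᵀP(A−BK) = [13.3191 0.0585; 0.0585 1.2899]
tr(P') = 14.6090


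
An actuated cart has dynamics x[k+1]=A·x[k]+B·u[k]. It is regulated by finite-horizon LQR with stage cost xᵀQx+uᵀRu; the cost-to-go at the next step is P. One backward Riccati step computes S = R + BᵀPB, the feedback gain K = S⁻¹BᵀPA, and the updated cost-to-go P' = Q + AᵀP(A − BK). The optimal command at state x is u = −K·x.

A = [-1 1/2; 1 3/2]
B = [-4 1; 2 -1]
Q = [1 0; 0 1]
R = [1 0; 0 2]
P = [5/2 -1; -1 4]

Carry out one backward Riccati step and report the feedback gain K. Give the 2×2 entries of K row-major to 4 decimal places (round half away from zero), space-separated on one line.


BᵀP = [-12.0000 12.0000; 3.5000 -5.0000]
S = R + BᵀPB = [1 0; 0 2] + [72.0000 -24.0000; -24.0000 8.5000] = [73.0000 -24.0000; -24.0000 10.5000]
BᵀPA = [24.0000 12.0000; -8.5000 -5.7500]
K = S⁻¹·BᵀPA = [0.2520 -0.0630; -0.2336 -0.6916]
A−BK = [0.2415 0.9396; 0.2625 0.9344]
AᵀP(A−BK) = [0.4672 1.3832; 1.3832 4.9042]
P' = Q + AᵀP(A−BK) = [1.4672 1.3832; 1.3832 5.9042]
tr(P') = 7.3714

0.2520 -0.0630 -0.2336 -0.6916


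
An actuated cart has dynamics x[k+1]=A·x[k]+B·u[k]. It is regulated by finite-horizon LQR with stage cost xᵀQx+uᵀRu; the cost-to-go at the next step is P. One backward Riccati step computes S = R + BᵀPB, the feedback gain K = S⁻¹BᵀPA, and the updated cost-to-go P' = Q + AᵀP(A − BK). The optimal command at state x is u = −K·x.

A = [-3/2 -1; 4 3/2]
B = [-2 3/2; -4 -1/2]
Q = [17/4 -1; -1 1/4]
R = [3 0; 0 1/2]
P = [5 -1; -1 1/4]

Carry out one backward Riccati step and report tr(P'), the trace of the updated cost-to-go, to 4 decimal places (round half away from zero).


BᵀP = [-6.0000 1.0000; 8.0000 -1.6250]
S = R + BᵀPB = [3 0; 0 1/2] + [8.0000 -9.5000; -9.5000 12.8125] = [11.0000 -9.5000; -9.5000 13.3125]
BᵀPA = [13.0000 7.5000; -18.5000 -10.4375]
K = S⁻¹·BᵀPA = [-0.0478 0.0122; -1.4238 -0.7753]
A−BK = [0.5400 0.1874; 3.0968 1.1613]
AᵀP(A−BK) = [1.5314 0.7478; 0.7478 0.3785]
P' = Q + AᵀP(A−BK) = [5.7814 -0.2522; -0.2522 0.6285]
tr(P') = 6.4099

6.4099


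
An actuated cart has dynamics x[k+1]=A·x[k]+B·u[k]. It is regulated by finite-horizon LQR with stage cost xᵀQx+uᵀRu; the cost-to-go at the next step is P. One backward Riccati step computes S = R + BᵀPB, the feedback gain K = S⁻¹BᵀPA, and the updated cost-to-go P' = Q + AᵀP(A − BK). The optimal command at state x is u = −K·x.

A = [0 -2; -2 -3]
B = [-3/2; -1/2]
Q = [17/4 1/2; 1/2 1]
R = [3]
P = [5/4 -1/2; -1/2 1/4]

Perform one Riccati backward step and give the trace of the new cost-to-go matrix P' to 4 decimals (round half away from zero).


BᵀP = [-1.6250 0.6250]
S = R + BᵀPB = [3] + [2.1250] = [5.1250]
BᵀPA = [-1.2500 1.3750]
K = S⁻¹·BᵀPA = [-0.2439 0.2683]
A−BK = [-0.3659 -1.5976; -2.1220 -2.8659]
AᵀP(A−BK) = [0.6951 -0.1646; -0.1646 0.8811]
P' = Q + AᵀP(A−BK) = [4.9451 0.3354; 0.3354 1.8811]
tr(P') = 6.8262

6.8262


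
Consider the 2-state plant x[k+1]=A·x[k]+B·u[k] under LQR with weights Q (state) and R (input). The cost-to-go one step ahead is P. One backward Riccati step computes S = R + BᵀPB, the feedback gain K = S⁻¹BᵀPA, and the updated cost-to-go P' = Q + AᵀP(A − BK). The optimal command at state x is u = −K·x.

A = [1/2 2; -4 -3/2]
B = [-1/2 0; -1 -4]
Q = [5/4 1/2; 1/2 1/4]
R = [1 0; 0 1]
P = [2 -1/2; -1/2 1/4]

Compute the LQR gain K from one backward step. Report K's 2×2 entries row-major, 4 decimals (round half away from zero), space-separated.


BᵀP = [-0.5000 0.0000; 2.0000 -1.0000]
S = R + BᵀPB = [1 0; 0 1] + [0.2500 0.0000; 0.0000 4.0000] = [1.2500 0.0000; 0.0000 5.0000]
BᵀPA = [-0.2500 -1.0000; 5.0000 5.5000]
K = S⁻¹·BᵀPA = [-0.2000 -0.8000; 1.0000 1.1000]
A−BK = [0.4000 1.6000; -0.2000 2.1000]
AᵀP(A−BK) = [1.4500 2.1750; 2.1750 4.7125]
P' = Q + AᵀP(A−BK) = [2.7000 2.6750; 2.6750 4.9625]
tr(P') = 7.6625

-0.2000 -0.8000 1.0000 1.1000


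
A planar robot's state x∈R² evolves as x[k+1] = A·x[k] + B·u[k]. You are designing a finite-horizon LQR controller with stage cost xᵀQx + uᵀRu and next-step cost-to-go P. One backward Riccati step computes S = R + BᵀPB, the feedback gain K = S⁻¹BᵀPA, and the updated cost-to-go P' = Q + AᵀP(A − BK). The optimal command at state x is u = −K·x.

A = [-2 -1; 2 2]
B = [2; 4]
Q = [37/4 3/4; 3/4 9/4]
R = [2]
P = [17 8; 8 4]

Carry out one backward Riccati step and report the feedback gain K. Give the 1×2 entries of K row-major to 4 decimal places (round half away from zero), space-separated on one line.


-0.2595 -0.0076

BᵀP = [66.0000 32.0000]
S = R + BᵀPB = [2] + [260.0000] = [262.0000]
BᵀPA = [-68.0000 -2.0000]
K = S⁻¹·BᵀPA = [-0.2595 -0.0076]
A−BK = [-1.4809 -0.9847; 3.0382 2.0305]
AᵀP(A−BK) = [2.3511 1.4809; 1.4809 0.9847]
P' = Q + AᵀP(A−BK) = [11.6011 2.2309; 2.2309 3.2347]
tr(P') = 14.8359


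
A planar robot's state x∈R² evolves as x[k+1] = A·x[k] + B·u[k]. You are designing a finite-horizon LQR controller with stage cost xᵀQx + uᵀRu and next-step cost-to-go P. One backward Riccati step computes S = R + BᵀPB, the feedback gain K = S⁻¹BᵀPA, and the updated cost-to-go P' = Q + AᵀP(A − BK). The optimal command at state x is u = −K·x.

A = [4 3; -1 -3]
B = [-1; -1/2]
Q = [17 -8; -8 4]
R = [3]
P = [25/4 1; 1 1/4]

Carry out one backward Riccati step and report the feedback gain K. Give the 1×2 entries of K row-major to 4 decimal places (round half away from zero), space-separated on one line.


-2.5091 -1.6364

BᵀP = [-6.7500 -1.1250]
S = R + BᵀPB = [3] + [7.3125] = [10.3125]
BᵀPA = [-25.8750 -16.8750]
K = S⁻¹·BᵀPA = [-2.5091 -1.6364]
A−BK = [1.4909 1.3636; -2.2545 -3.8182]
AᵀP(A−BK) = [27.3273 18.4091; 18.4091 12.8864]
P' = Q + AᵀP(A−BK) = [44.3273 10.4091; 10.4091 16.8864]
tr(P') = 61.2136


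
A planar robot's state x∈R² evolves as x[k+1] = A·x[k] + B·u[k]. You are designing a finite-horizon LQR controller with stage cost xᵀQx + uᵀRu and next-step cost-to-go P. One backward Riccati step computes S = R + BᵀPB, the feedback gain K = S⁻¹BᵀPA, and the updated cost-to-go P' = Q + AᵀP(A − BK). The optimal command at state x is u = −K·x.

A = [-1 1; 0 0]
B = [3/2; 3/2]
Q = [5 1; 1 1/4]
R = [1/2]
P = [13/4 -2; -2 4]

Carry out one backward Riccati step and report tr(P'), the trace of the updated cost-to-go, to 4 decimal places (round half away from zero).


BᵀP = [1.8750 3.0000]
S = R + BᵀPB = [1/2] + [7.3125] = [7.8125]
BᵀPA = [-1.8750 1.8750]
K = S⁻¹·BᵀPA = [-0.2400 0.2400]
A−BK = [-0.6400 0.6400; 0.3600 -0.3600]
AᵀP(A−BK) = [2.8000 -2.8000; -2.8000 2.8000]
P' = Q + AᵀP(A−BK) = [7.8000 -1.8000; -1.8000 3.0500]
tr(P') = 10.8500

10.8500


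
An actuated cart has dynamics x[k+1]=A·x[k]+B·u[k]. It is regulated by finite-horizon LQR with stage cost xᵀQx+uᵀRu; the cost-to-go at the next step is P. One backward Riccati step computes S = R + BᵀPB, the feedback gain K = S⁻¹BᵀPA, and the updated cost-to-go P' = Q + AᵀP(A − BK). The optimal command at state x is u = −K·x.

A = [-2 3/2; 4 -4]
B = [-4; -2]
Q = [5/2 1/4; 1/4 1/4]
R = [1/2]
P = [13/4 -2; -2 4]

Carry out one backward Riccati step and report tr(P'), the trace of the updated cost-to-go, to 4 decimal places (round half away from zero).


193.1926

BᵀP = [-9.0000 0.0000]
S = R + BᵀPB = [1/2] + [36.0000] = [36.5000]
BᵀPA = [18.0000 -13.5000]
K = S⁻¹·BᵀPA = [0.4932 -0.3699]
A−BK = [-0.0274 0.0205; 4.9863 -4.7397]
AᵀP(A−BK) = [100.1233 -95.0925; -95.0925 90.3193]
P' = Q + AᵀP(A−BK) = [102.6233 -94.8425; -94.8425 90.5693]
tr(P') = 193.1926


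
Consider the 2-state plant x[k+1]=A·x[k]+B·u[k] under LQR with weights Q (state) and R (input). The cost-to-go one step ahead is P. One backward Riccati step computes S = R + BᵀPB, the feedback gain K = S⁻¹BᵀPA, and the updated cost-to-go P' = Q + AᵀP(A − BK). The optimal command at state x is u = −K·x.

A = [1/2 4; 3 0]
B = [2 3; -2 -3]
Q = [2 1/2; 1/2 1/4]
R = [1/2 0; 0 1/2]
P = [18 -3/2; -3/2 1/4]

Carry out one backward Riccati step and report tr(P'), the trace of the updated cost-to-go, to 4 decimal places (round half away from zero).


5.7602

BᵀP = [39.0000 -3.5000; 58.5000 -5.2500]
S = R + BᵀPB = [1/2 0; 0 1/2] + [85.0000 127.5000; 127.5000 191.2500] = [85.5000 127.5000; 127.5000 191.7500]
BᵀPA = [9.0000 156.0000; 13.5000 234.0000]
K = S⁻¹·BᵀPA = [0.0325 0.5637; 0.0488 0.8455]
A−BK = [0.2886 0.3360; 3.2114 3.6640]
AᵀP(A−BK) = [1.2988 1.5122; 1.5122 2.2114]
P' = Q + AᵀP(A−BK) = [3.2988 2.0122; 2.0122 2.4614]
tr(P') = 5.7602


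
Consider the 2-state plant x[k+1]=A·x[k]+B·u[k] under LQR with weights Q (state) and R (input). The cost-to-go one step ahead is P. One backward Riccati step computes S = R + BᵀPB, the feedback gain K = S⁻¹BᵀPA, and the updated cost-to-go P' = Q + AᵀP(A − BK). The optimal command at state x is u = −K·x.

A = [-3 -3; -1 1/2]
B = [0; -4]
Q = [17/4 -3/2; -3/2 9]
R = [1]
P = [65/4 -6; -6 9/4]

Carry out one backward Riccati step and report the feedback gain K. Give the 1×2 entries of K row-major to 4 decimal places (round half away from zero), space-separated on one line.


-1.7027 -2.0676

BᵀP = [24.0000 -9.0000]
S = R + BᵀPB = [1] + [36.0000] = [37.0000]
BᵀPA = [-63.0000 -76.5000]
K = S⁻¹·BᵀPA = [-1.7027 -2.0676]
A−BK = [-3.0000 -3.0000; -7.8108 -7.7703]
AᵀP(A−BK) = [5.2297 5.8682; 5.8682 6.6436]
P' = Q + AᵀP(A−BK) = [9.4797 4.3682; 4.3682 15.6436]
tr(P') = 25.1233


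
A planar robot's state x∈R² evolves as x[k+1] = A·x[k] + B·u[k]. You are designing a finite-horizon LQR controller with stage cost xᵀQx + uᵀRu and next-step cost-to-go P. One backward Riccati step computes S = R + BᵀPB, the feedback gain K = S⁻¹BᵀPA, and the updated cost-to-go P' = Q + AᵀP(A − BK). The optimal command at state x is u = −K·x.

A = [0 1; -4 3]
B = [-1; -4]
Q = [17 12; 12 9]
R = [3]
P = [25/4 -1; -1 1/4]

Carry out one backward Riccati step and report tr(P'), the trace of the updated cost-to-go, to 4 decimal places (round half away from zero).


BᵀP = [-2.2500 0.0000]
S = R + BᵀPB = [3] + [2.2500] = [5.2500]
BᵀPA = [0.0000 -2.2500]
K = S⁻¹·BᵀPA = [0.0000 -0.4286]
A−BK = [0.0000 0.5714; -4.0000 1.2857]
AᵀP(A−BK) = [4.0000 1.0000; 1.0000 1.5357]
P' = Q + AᵀP(A−BK) = [21.0000 13.0000; 13.0000 10.5357]
tr(P') = 31.5357

31.5357


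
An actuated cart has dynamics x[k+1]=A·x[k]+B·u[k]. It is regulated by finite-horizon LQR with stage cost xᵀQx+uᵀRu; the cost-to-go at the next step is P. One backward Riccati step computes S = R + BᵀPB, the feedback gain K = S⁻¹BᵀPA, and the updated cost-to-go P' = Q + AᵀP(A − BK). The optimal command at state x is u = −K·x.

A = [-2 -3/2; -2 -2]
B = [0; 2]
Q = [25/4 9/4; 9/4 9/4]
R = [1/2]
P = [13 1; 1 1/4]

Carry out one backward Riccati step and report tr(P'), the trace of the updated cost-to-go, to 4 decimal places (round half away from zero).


78.4167

BᵀP = [2.0000 0.5000]
S = R + BᵀPB = [1/2] + [1.0000] = [1.5000]
BᵀPA = [-5.0000 -4.0000]
K = S⁻¹·BᵀPA = [-3.3333 -2.6667]
A−BK = [-2.0000 -1.5000; 4.6667 3.3333]
AᵀP(A−BK) = [44.3333 33.6667; 33.6667 25.5833]
P' = Q + AᵀP(A−BK) = [50.5833 35.9167; 35.9167 27.8333]
tr(P') = 78.4167


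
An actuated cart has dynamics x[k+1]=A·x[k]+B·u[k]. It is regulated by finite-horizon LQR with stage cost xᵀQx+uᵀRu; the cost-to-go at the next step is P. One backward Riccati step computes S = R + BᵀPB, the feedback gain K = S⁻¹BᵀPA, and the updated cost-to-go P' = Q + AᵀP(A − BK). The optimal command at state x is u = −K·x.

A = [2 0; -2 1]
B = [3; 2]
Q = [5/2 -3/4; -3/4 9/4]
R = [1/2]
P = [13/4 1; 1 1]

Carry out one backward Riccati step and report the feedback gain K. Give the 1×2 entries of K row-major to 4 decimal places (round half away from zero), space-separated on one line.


0.2951 0.1093

BᵀP = [11.7500 5.0000]
S = R + BᵀPB = [1/2] + [45.2500] = [45.7500]
BᵀPA = [13.5000 5.0000]
K = S⁻¹·BᵀPA = [0.2951 0.1093]
A−BK = [1.1148 -0.3279; -2.5902 0.7814]
AᵀP(A−BK) = [5.0164 -1.4754; -1.4754 0.4536]
P' = Q + AᵀP(A−BK) = [7.5164 -2.2254; -2.2254 2.7036]
tr(P') = 10.2199


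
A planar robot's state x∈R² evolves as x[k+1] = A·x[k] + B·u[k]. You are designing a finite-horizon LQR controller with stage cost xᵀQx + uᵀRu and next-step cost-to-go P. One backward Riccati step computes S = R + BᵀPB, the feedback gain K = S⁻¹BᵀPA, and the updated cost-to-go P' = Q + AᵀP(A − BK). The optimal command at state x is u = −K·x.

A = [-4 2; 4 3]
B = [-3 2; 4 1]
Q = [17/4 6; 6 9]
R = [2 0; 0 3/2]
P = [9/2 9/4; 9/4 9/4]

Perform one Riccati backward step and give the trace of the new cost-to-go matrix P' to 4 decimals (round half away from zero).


BᵀP = [-4.5000 2.2500; 11.2500 6.7500]
S = R + BᵀPB = [2 0; 0 3/2] + [22.5000 -6.7500; -6.7500 29.2500] = [24.5000 -6.7500; -6.7500 30.7500]
BᵀPA = [27.0000 -2.2500; -18.0000 42.7500]
K = S⁻¹·BᵀPA = [1.0013 0.3099; -0.3656 1.4583]
A−BK = [-0.2649 0.0132; 0.3603 0.3020]
AᵀP(A−BK) = [2.3841 -0.1192; -0.1192 3.6060]
P' = Q + AᵀP(A−BK) = [6.6341 5.8808; 5.8808 12.6060]
tr(P') = 19.2401

19.2401


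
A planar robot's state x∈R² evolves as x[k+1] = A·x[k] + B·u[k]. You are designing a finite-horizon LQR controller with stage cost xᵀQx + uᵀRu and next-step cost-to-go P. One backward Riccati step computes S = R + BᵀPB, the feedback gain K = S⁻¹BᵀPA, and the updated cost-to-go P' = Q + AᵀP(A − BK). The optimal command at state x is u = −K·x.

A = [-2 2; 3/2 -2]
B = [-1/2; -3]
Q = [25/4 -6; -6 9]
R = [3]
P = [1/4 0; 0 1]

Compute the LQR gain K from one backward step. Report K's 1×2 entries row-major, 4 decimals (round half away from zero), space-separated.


BᵀP = [-0.1250 -3.0000]
S = R + BᵀPB = [3] + [9.0625] = [12.0625]
BᵀPA = [-4.2500 5.7500]
K = S⁻¹·BᵀPA = [-0.3523 0.4767]
A−BK = [-2.1762 2.2383; 0.4430 -0.5699]
AᵀP(A−BK) = [1.7526 -1.9741; -1.9741 2.2591]
P' = Q + AᵀP(A−BK) = [8.0026 -7.9741; -7.9741 11.2591]
tr(P') = 19.2617

-0.3523 0.4767


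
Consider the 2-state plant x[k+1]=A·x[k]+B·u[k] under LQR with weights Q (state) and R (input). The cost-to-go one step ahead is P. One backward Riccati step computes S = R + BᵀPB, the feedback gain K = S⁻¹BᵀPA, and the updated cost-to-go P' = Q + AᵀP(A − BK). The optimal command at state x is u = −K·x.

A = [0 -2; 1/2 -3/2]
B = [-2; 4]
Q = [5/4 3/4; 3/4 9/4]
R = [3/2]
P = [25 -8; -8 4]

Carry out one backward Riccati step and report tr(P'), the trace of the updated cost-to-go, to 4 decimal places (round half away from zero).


BᵀP = [-82.0000 32.0000]
S = R + BᵀPB = [3/2] + [292.0000] = [293.5000]
BᵀPA = [16.0000 116.0000]
K = S⁻¹·BᵀPA = [0.0545 0.3952]
A−BK = [0.1090 -1.2095; 0.2819 -3.0809]
AᵀP(A−BK) = [0.1278 -1.3237; -1.3237 15.1533]
P' = Q + AᵀP(A−BK) = [1.3778 -0.5737; -0.5737 17.4033]
tr(P') = 18.7811

18.7811


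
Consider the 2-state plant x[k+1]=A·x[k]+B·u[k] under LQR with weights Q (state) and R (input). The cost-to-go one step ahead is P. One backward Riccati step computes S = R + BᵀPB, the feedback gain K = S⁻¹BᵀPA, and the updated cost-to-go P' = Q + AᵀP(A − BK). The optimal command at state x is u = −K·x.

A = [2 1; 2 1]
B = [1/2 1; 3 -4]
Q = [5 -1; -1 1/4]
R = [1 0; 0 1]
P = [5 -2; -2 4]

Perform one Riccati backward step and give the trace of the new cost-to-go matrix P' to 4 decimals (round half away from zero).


10.1316

BᵀP = [-3.5000 11.0000; 13.0000 -18.0000]
S = R + BᵀPB = [1 0; 0 1] + [31.2500 -47.5000; -47.5000 85.0000] = [32.2500 -47.5000; -47.5000 86.0000]
BᵀPA = [15.0000 7.5000; -10.0000 -5.0000]
K = S⁻¹·BᵀPA = [1.5756 0.7878; 0.7540 0.3770]
A−BK = [0.4582 0.2291; 0.2890 0.1445]
AᵀP(A−BK) = [3.9053 1.9526; 1.9526 0.9763]
P' = Q + AᵀP(A−BK) = [8.9053 0.9526; 0.9526 1.2263]
tr(P') = 10.1316


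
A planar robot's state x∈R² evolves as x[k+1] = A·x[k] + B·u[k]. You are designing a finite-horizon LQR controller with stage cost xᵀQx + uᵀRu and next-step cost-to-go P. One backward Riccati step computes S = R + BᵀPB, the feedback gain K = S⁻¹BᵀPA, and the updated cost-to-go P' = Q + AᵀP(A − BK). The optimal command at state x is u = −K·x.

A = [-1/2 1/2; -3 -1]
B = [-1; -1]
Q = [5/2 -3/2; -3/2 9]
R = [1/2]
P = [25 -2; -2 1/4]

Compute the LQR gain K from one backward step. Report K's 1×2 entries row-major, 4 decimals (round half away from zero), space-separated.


0.2874 -0.6092

BᵀP = [-23.0000 1.7500]
S = R + BᵀPB = [1/2] + [21.2500] = [21.7500]
BᵀPA = [6.2500 -13.2500]
K = S⁻¹·BᵀPA = [0.2874 -0.6092]
A−BK = [-0.2126 -0.1092; -2.7126 -1.6092]
AᵀP(A−BK) = [0.7040 0.3075; 0.3075 0.4282]
P' = Q + AᵀP(A−BK) = [3.2040 -1.1925; -1.1925 9.4282]
tr(P') = 12.6322


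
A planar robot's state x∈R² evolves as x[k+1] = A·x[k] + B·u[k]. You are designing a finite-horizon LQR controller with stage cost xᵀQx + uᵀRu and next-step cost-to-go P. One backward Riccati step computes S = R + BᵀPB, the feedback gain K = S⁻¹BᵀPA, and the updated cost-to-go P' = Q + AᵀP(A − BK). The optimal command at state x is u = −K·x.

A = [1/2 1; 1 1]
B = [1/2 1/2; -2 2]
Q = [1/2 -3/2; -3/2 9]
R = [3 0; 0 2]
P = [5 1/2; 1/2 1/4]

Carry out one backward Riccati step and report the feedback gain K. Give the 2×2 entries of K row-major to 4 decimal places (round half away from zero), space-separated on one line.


BᵀP = [1.5000 -0.2500; 3.5000 0.7500]
S = R + BᵀPB = [3 0; 0 2] + [1.2500 0.2500; 0.2500 3.2500] = [4.2500 0.2500; 0.2500 5.2500]
BᵀPA = [0.5000 1.2500; 2.5000 4.2500]
K = S⁻¹·BᵀPA = [0.0899 0.2472; 0.4719 0.7978]
A−BK = [0.2191 0.4775; 0.2360 -0.1011]
AᵀP(A−BK) = [0.7753 1.3820; 1.3820 2.5506]
P' = Q + AᵀP(A−BK) = [1.2753 -0.1180; -0.1180 11.5506]
tr(P') = 12.8258

0.0899 0.2472 0.4719 0.7978


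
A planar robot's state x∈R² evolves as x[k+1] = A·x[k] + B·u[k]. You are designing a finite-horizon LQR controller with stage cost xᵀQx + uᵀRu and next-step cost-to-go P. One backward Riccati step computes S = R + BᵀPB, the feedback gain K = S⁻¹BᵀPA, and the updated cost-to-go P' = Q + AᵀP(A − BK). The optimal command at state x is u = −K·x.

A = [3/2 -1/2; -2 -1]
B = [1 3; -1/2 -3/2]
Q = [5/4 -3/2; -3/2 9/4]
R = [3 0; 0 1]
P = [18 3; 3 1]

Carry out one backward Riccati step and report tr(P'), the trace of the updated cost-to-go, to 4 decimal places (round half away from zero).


5.5756

BᵀP = [16.5000 2.5000; 49.5000 7.5000]
S = R + BᵀPB = [3 0; 0 1] + [15.2500 45.7500; 45.7500 137.2500] = [18.2500 45.7500; 45.7500 138.2500]
BᵀPA = [19.7500 -10.7500; 59.2500 -32.2500]
K = S⁻¹·BᵀPA = [0.0459 -0.0250; 0.4134 -0.2250]
A−BK = [0.2140 0.2000; -1.3570 -1.3500]
AᵀP(A−BK) = [1.1006 0.8250; 0.8250 0.9750]
P' = Q + AᵀP(A−BK) = [2.3506 -0.6750; -0.6750 3.2250]
tr(P') = 5.5756


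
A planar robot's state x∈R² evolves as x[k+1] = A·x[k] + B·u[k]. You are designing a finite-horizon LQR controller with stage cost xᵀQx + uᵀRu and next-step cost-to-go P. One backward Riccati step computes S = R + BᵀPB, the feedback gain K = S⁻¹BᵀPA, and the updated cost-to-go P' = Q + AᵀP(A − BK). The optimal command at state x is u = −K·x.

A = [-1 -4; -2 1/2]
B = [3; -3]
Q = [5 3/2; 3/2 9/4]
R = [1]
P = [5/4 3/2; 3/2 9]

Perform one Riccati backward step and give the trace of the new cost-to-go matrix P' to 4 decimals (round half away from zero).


BᵀP = [-0.7500 -22.5000]
S = R + BᵀPB = [1] + [65.2500] = [66.2500]
BᵀPA = [45.7500 -8.2500]
K = S⁻¹·BᵀPA = [0.6906 -0.1245]
A−BK = [-3.0717 -3.6264; 0.0717 0.1264]
AᵀP(A−BK) = [11.6566 12.9472; 12.9472 15.2226]
P' = Q + AᵀP(A−BK) = [16.6566 14.4472; 14.4472 17.4726]
tr(P') = 34.1292

34.1292


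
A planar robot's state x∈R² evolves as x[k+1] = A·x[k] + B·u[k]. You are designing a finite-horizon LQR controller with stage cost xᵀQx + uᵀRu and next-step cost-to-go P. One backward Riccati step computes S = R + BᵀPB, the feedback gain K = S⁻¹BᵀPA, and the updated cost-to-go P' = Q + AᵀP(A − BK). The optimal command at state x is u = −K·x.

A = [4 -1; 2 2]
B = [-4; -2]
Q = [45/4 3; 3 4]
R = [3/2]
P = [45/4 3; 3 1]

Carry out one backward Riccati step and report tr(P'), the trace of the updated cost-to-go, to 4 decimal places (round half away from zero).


17.7248

BᵀP = [-51.0000 -14.0000]
S = R + BᵀPB = [3/2] + [232.0000] = [233.5000]
BᵀPA = [-232.0000 23.0000]
K = S⁻¹·BᵀPA = [-0.9936 0.0985]
A−BK = [0.0257 -0.6060; 0.0128 2.1970]
AᵀP(A−BK) = [1.4904 -0.1478; -0.1478 0.9845]
P' = Q + AᵀP(A−BK) = [12.7404 2.8522; 2.8522 4.9845]
tr(P') = 17.7248


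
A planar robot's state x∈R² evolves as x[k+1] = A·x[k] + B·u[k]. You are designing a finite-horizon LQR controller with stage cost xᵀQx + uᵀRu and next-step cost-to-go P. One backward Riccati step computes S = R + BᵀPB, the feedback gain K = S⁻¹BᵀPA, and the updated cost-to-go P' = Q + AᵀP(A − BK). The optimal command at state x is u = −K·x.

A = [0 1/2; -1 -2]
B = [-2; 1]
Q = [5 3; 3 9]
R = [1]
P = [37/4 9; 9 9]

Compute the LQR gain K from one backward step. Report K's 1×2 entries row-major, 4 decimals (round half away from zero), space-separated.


0.8182 1.2045

BᵀP = [-9.5000 -9.0000]
S = R + BᵀPB = [1] + [10.0000] = [11.0000]
BᵀPA = [9.0000 13.2500]
K = S⁻¹·BᵀPA = [0.8182 1.2045]
A−BK = [1.6364 2.9091; -1.8182 -3.2045]
AᵀP(A−BK) = [1.6364 2.6591; 2.6591 4.3523]
P' = Q + AᵀP(A−BK) = [6.6364 5.6591; 5.6591 13.3523]
tr(P') = 19.9886


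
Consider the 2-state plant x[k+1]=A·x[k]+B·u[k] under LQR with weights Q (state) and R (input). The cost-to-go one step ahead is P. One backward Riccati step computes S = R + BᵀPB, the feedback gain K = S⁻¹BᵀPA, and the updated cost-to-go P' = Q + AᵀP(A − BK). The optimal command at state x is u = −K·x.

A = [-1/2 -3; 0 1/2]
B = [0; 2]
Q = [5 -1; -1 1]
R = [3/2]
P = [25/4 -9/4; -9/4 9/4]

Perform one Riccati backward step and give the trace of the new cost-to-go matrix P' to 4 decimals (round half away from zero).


BᵀP = [-4.5000 4.5000]
S = R + BᵀPB = [3/2] + [9.0000] = [10.5000]
BᵀPA = [2.2500 15.7500]
K = S⁻¹·BᵀPA = [0.2143 1.5000]
A−BK = [-0.5000 -3.0000; -0.4286 -2.5000]
AᵀP(A−BK) = [1.0804 6.5625; 6.5625 39.9375]
P' = Q + AᵀP(A−BK) = [6.0804 5.5625; 5.5625 40.9375]
tr(P') = 47.0179

47.0179


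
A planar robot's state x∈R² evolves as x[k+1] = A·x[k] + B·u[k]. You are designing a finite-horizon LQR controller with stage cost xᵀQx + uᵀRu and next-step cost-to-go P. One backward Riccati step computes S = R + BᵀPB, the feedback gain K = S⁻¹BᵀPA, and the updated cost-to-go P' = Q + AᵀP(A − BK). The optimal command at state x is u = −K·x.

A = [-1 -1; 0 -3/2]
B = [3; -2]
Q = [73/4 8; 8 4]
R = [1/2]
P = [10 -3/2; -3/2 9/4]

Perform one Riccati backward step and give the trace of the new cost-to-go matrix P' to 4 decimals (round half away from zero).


30.3082

BᵀP = [33.0000 -9.0000]
S = R + BᵀPB = [1/2] + [117.0000] = [117.5000]
BᵀPA = [-33.0000 -19.5000]
K = S⁻¹·BᵀPA = [-0.2809 -0.1660]
A−BK = [-0.1574 -0.5021; -0.5617 -1.8319]
AᵀP(A−BK) = [0.7319 2.2734; 2.2734 7.3263]
P' = Q + AᵀP(A−BK) = [18.9819 10.2734; 10.2734 11.3263]
tr(P') = 30.3082


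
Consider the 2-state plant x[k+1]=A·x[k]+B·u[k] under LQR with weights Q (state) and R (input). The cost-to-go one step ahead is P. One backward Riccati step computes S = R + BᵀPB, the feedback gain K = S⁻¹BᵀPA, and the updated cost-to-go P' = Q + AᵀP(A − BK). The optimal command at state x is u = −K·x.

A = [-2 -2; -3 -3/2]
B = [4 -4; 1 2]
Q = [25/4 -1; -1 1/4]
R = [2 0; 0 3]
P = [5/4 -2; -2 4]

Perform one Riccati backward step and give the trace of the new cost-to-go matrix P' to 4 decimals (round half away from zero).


BᵀP = [3.0000 -4.0000; -9.0000 16.0000]
S = R + BᵀPB = [2 0; 0 3] + [8.0000 -20.0000; -20.0000 68.0000] = [10.0000 -20.0000; -20.0000 71.0000]
BᵀPA = [6.0000 0.0000; -30.0000 -6.0000]
K = S⁻¹·BᵀPA = [-0.5613 -0.3871; -0.5806 -0.1935]
A−BK = [-2.0774 -1.2258; -1.2774 -0.7258]
AᵀP(A−BK) = [2.9484 1.5161; 1.5161 0.8387]
P' = Q + AᵀP(A−BK) = [9.1984 0.5161; 0.5161 1.0887]
tr(P') = 10.2871

10.2871


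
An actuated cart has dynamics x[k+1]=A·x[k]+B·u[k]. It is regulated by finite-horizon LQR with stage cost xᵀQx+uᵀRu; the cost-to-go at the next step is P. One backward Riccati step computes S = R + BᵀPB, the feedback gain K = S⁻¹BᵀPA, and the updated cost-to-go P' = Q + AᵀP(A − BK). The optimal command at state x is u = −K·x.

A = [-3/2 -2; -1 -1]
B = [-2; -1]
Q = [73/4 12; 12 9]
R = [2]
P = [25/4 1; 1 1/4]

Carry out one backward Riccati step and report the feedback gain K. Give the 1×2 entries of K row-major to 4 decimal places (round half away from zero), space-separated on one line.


0.7200 0.9360

BᵀP = [-13.5000 -2.2500]
S = R + BᵀPB = [2] + [29.2500] = [31.2500]
BᵀPA = [22.5000 29.2500]
K = S⁻¹·BᵀPA = [0.7200 0.9360]
A−BK = [-0.0600 -0.1280; -0.2800 -0.0640]
AᵀP(A−BK) = [1.1125 1.4400; 1.4400 1.8720]
P' = Q + AᵀP(A−BK) = [19.3625 13.4400; 13.4400 10.8720]
tr(P') = 30.2345


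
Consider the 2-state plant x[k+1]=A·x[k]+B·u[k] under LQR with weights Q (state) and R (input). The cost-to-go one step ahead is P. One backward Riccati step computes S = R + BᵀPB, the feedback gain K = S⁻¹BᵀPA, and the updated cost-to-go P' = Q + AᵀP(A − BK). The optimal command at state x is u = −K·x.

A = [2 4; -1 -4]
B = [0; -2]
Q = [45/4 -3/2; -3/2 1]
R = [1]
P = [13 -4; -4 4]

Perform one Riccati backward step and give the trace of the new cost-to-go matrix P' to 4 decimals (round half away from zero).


209.4265

BᵀP = [8.0000 -8.0000]
S = R + BᵀPB = [1] + [16.0000] = [17.0000]
BᵀPA = [24.0000 64.0000]
K = S⁻¹·BᵀPA = [1.4118 3.7647]
A−BK = [2.0000 4.0000; 1.8235 3.5294]
AᵀP(A−BK) = [38.1176 77.6471; 77.6471 159.0588]
P' = Q + AᵀP(A−BK) = [49.3676 76.1471; 76.1471 160.0588]
tr(P') = 209.4265


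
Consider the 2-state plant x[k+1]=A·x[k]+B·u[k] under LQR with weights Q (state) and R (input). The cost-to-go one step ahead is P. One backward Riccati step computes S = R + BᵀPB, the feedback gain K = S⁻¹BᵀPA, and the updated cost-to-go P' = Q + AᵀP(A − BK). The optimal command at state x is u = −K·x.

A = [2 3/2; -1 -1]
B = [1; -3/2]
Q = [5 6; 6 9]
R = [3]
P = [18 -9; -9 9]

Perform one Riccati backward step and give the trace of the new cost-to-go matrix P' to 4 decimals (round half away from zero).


BᵀP = [31.5000 -22.5000]
S = R + BᵀPB = [3] + [65.2500] = [68.2500]
BᵀPA = [85.5000 69.7500]
K = S⁻¹·BᵀPA = [1.2527 1.0220]
A−BK = [0.7473 0.4780; 0.8791 0.5330]
AᵀP(A−BK) = [9.8901 7.1209; 7.1209 5.2170]
P' = Q + AᵀP(A−BK) = [14.8901 13.1209; 13.1209 14.2170]
tr(P') = 29.1071

29.1071


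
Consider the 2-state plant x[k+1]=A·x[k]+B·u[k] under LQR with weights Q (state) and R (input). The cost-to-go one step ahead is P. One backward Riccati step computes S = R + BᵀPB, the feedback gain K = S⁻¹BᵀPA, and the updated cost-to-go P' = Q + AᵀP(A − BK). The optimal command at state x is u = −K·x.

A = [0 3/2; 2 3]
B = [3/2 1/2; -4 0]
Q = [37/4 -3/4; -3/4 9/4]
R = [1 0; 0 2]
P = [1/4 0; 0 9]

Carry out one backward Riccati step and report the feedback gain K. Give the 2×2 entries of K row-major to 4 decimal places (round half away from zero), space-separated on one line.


BᵀP = [0.3750 -36.0000; 0.1250 0.0000]
S = R + BᵀPB = [1 0; 0 2] + [144.5625 0.1875; 0.1875 0.0625] = [145.5625 0.1875; 0.1875 2.0625]
BᵀPA = [-72.0000 -107.4375; 0.0000 0.1875]
K = S⁻¹·BᵀPA = [-0.4947 -0.7383; 0.0450 0.1580]
A−BK = [0.7196 2.5284; 0.0212 0.0468]
AᵀP(A−BK) = [0.3823 0.8432; 0.8432 2.2130]
P' = Q + AᵀP(A−BK) = [9.6323 0.0932; 0.0932 4.4630]
tr(P') = 14.0953

-0.4947 -0.7383 0.0450 0.1580


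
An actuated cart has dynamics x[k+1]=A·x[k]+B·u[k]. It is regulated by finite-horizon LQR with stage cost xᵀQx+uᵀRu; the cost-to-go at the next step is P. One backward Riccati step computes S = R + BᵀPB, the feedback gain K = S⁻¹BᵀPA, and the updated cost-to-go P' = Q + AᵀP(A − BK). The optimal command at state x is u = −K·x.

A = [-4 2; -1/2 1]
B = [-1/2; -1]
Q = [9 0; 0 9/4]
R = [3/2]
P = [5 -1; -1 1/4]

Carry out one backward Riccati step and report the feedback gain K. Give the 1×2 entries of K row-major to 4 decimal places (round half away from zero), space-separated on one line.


BᵀP = [-1.5000 0.2500]
S = R + BᵀPB = [3/2] + [0.5000] = [2.0000]
BᵀPA = [5.8750 -2.7500]
K = S⁻¹·BᵀPA = [2.9375 -1.3750]
A−BK = [-2.5313 1.3125; 2.4375 -0.3750]
AᵀP(A−BK) = [58.8047 -27.0469; -27.0469 12.4688]
P' = Q + AᵀP(A−BK) = [67.8047 -27.0469; -27.0469 14.7188]
tr(P') = 82.5234

2.9375 -1.3750


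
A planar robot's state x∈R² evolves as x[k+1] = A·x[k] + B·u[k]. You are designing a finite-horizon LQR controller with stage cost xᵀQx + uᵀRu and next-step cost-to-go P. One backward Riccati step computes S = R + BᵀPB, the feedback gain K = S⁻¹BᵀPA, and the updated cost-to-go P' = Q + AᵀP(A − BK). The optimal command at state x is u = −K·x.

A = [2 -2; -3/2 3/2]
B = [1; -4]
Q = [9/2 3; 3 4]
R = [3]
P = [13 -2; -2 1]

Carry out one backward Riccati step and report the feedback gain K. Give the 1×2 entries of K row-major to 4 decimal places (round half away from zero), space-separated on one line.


1.0625 -1.0625

BᵀP = [21.0000 -6.0000]
S = R + BᵀPB = [3] + [45.0000] = [48.0000]
BᵀPA = [51.0000 -51.0000]
K = S⁻¹·BᵀPA = [1.0625 -1.0625]
A−BK = [0.9375 -0.9375; 2.7500 -2.7500]
AᵀP(A−BK) = [12.0625 -12.0625; -12.0625 12.0625]
P' = Q + AᵀP(A−BK) = [16.5625 -9.0625; -9.0625 16.0625]
tr(P') = 32.6250


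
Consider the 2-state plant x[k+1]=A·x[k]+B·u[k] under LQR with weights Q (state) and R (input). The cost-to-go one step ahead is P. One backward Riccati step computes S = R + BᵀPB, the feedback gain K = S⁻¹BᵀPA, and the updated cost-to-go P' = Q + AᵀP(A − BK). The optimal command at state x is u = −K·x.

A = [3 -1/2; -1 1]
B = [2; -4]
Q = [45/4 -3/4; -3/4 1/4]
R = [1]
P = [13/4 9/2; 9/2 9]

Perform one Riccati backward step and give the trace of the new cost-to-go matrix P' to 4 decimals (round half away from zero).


22.1577

BᵀP = [-11.5000 -27.0000]
S = R + BᵀPB = [1] + [85.0000] = [86.0000]
BᵀPA = [-7.5000 -21.2500]
K = S⁻¹·BᵀPA = [-0.0872 -0.2471]
A−BK = [3.1744 -0.0058; -1.3488 0.0116]
AᵀP(A−BK) = [10.5959 0.0218; 0.0218 0.0618]
P' = Q + AᵀP(A−BK) = [21.8459 -0.7282; -0.7282 0.3118]
tr(P') = 22.1577


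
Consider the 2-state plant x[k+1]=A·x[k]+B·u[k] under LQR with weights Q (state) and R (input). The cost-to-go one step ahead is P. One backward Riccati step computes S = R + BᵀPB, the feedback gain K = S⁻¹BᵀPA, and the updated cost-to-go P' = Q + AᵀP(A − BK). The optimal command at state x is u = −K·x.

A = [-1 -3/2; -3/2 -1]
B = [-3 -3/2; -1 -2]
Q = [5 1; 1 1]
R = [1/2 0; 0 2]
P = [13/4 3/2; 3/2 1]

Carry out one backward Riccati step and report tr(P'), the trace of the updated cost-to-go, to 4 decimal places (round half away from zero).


BᵀP = [-11.2500 -5.5000; -7.8750 -4.2500]
S = R + BᵀPB = [1/2 0; 0 2] + [39.2500 27.8750; 27.8750 20.3125] = [39.7500 27.8750; 27.8750 22.3125]
BᵀPA = [19.5000 22.3750; 14.2500 16.0625]
K = S⁻¹·BᵀPA = [0.3446 0.4686; 0.2081 0.1345]
A−BK = [0.3460 0.1075; -0.7391 -0.2624]
AᵀP(A−BK) = [0.3142 0.1962; 0.1962 0.1678]
P' = Q + AᵀP(A−BK) = [5.3142 1.1962; 1.1962 1.1678]
tr(P') = 6.4819

6.4819
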